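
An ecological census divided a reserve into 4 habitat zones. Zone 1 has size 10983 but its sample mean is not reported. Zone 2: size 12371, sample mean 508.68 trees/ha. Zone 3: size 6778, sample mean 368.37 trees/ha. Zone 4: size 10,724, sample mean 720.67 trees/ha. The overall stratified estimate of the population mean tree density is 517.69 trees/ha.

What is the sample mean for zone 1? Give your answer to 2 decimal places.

N = 10983 + 12371 + 6778 + 10724 = 40856.
Overall total = μ·N = 517.69·40856 = 21150742.64.
Subtract the known strata: 12371·508.68 + 6778·368.37 + 10724·720.67 = 16518157.22.
Remaining total for zone 1: 21150742.64 − 16518157.22 = 4632585.42.
Divide by its size: 4632585.42 / 10983 = 421.7960... → 421.80.

421.80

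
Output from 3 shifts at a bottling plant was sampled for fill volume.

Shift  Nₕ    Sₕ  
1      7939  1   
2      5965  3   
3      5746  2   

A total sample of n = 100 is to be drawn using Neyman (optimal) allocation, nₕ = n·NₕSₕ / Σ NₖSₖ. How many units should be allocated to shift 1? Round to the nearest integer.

21

Σ NₕSₕ = 7939·1 + 5965·3 + 5746·2 = 37326.
Share for 1: 7939/37326 = 0.21269.
n_1 = 100 × 0.21269 = 21.269... → 21.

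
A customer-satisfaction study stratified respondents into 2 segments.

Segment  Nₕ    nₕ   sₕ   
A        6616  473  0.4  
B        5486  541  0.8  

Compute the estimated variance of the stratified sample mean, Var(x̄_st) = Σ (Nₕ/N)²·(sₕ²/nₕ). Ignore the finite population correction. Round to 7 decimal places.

0.0003442

N = 12102; Wₕ = Nₕ/N.
segment A: (6616/12102)²·0.4²/473 = 0.0001010964
segment B: (5486/12102)²·0.8²/541 = 0.0002430972
Sum = 0.0003441936 → 0.0003442.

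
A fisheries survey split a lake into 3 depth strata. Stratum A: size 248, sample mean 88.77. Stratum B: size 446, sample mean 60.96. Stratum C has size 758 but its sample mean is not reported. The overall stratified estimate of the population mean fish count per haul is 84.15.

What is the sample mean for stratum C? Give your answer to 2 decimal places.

Σ Nₕx̄ₕ = N·μ, so 758·x̄_C = 1452·84.15 − (248·88.77 + 446·60.96).
= 122185.8 − 49203.12 = 72982.68.
x̄_C = 72982.68 / 758 = 96.2832... → 96.28.

96.28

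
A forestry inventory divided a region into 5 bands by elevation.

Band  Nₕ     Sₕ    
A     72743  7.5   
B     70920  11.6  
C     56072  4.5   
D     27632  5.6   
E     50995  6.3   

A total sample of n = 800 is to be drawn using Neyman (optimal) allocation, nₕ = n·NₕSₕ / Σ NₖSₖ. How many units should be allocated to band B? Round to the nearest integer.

314

Σ NₕSₕ = 72743·7.5 + 70920·11.6 + 56072·4.5 + 27632·5.6 + 50995·6.3 = 2096576.2.
Share for B: 822672/2096576.2 = 0.39239.
n_B = 800 × 0.39239 = 313.911... → 314.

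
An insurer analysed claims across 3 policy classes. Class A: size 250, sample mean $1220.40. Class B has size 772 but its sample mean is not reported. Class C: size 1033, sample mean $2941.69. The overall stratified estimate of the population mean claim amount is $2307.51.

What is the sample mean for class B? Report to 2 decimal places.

1810.97

N = 250 + 772 + 1033 = 2055.
Overall total = μ·N = 2307.51·2055 = 4741933.05.
Subtract the known strata: 250·1220.40 + 1033·2941.69 = 3343865.77.
Remaining total for class B: 4741933.05 − 3343865.77 = 1398067.28.
Divide by its size: 1398067.28 / 772 = 1810.9680... → 1810.97.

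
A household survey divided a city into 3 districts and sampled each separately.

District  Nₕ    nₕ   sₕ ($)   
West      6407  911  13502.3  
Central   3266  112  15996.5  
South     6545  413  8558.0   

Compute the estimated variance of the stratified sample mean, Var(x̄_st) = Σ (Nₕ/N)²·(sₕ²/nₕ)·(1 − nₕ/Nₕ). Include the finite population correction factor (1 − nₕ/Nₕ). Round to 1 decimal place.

143328.7

N = 16218. Term for each stratum: Wₕ²sₕ²/nₕ·(1−nₕ/Nₕ).
Var(x̄_st) = 26791.9291 + 89477.7789 + 27058.9984 = 143328.7065 → 143328.7.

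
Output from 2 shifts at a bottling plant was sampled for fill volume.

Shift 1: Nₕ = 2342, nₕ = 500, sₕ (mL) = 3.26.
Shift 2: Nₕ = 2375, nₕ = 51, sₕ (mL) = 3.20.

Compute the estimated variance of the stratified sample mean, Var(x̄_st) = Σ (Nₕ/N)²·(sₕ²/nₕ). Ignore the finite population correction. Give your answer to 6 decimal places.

0.056141

N = 4717; Wₕ = Nₕ/N.
shift 1: (2342/4717)²·3.26²/500 = 0.005239710
shift 2: (2375/4717)²·3.20²/51 = 0.050900876
Sum = 0.056140586 → 0.056141.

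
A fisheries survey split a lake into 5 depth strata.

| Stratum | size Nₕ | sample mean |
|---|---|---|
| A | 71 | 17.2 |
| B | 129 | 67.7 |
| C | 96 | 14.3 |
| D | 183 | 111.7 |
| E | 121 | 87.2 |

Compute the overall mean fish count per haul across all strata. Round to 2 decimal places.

N = 600; weights Wₕ = Nₕ/N = (0.1183, 0.2150, 0.1600, 0.3050, 0.2017).
x̄_st = Σ Wₕ·x̄ₕ = 0.1183·17.2 + 0.2150·67.7 + 0.1600·14.3 + 0.3050·111.7 + 0.2017·87.2 ≈ 70.5327...
→ 70.53.

70.53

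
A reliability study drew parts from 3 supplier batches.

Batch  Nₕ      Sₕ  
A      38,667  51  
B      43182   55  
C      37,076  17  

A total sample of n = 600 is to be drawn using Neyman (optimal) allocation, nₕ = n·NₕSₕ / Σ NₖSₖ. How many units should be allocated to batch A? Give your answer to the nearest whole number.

238

A: NₕSₕ = 38667·51 = 1972017
B: NₕSₕ = 43182·55 = 2375010
C: NₕSₕ = 37076·17 = 630292
Σ NₕSₕ = 4977319.
n_A = 600·1972017/4977319 = 237.720... → 238.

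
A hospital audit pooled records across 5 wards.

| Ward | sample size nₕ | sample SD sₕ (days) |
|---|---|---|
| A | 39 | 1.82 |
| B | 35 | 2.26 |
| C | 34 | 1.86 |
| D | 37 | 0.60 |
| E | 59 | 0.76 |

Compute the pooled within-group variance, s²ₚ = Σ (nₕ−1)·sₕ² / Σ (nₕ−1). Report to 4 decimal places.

2.3123

Degrees of freedom: 38 + 34 + 33 + 36 + 58 = 199.
Σ(nₕ−1)sₕ² = 38·3.3124 + 34·5.1076 + 33·3.4596 + 36·0.36 + 58·0.5776 = 460.1572.
s²ₚ = 460.1572 / 199 = 2.312348... → 2.3123.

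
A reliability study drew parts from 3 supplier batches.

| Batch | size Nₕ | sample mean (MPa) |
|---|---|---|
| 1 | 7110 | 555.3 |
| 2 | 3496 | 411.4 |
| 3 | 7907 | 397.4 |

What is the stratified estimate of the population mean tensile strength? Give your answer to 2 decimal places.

460.69

N = 18513; weights Wₕ = Nₕ/N = (0.3841, 0.1888, 0.4271).
x̄_st = Σ Wₕ·x̄ₕ = 0.3841·555.3 + 0.1888·411.4 + 0.4271·397.4 ≈ 460.6860...
→ 460.69.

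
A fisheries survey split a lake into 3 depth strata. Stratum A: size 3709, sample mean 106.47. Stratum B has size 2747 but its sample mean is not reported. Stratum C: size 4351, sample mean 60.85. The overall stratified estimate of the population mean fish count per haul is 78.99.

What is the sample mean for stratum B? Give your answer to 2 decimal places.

N = 3709 + 2747 + 4351 = 10807.
Overall total = μ·N = 78.99·10807 = 853644.93.
Subtract the known strata: 3709·106.47 + 4351·60.85 = 659655.58.
Remaining total for stratum B: 853644.93 − 659655.58 = 193989.35.
Divide by its size: 193989.35 / 2747 = 70.6186... → 70.62.

70.62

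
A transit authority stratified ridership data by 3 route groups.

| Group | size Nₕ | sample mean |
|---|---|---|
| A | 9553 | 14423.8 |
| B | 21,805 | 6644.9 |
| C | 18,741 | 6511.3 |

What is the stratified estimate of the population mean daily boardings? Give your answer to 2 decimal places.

N = 9553 + 21805 + 18741 = 50099.
Overall mean = Σ (Nₕ/N)·x̄ₕ — weight by population share, not a simple average.
Σ Nₕx̄ₕ = 9553·14423.8 + 21805·6644.9 + 18741·6511.3 = 137790561.4 + 144892044.5 + 122028273.3 = 404710879.2.
Divide by N: 404710879.2 / 50099 = 8078.2227... → 8078.22.

8078.22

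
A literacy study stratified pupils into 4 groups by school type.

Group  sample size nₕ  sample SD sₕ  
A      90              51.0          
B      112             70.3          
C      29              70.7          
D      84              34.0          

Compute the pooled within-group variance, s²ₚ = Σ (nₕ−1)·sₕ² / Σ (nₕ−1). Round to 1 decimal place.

A: (90−1)·51.0² = 89·2601 = 231489
B: (112−1)·70.3² = 111·4942.09 = 548571.99
C: (29−1)·70.7² = 28·4998.49 = 139957.72
D: (84−1)·34.0² = 83·1156 = 95948
Numerator = 1015966.71; denominator = Σ(nₕ−1) = 311.
s²ₚ = 1015966.71/311 = 3266.774... → 3266.8.

3266.8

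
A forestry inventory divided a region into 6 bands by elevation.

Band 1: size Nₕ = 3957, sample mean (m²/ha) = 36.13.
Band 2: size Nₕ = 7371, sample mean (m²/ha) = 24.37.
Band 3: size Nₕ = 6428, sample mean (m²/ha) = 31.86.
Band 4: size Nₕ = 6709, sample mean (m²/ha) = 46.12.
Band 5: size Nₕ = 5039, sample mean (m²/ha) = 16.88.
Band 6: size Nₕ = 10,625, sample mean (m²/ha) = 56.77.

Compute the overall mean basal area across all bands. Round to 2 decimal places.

38.00

x̄_st = (Σ Nₕx̄ₕ) / (Σ Nₕ) = (3957·36.13 + 7371·24.37 + 6428·31.86 + 6709·46.12 + 5039·16.88 + 10625·56.77) / 40129
= 1525052.41 / 40129 = 38.0037... → 38.00.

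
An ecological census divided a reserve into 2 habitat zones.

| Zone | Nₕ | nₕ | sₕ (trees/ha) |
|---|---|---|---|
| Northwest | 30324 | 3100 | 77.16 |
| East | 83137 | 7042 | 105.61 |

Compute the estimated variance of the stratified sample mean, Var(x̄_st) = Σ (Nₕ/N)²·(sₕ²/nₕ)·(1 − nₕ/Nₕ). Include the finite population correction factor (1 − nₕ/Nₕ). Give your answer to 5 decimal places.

0.90150

N = 113461. Term for each stratum: Wₕ²sₕ²/nₕ·(1−nₕ/Nₕ).
Var(x̄_st) = 0.12315951 + 0.77834353 = 0.90150304 → 0.90150.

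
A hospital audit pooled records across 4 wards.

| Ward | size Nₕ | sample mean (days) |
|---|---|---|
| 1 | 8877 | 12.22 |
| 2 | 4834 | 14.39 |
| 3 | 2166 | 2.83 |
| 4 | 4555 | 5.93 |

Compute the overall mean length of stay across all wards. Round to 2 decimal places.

10.34

x̄_st = (Σ Nₕx̄ₕ) / (Σ Nₕ) = (8877·12.22 + 4834·14.39 + 2166·2.83 + 4555·5.93) / 20432
= 211179.13 / 20432 = 10.3357... → 10.34.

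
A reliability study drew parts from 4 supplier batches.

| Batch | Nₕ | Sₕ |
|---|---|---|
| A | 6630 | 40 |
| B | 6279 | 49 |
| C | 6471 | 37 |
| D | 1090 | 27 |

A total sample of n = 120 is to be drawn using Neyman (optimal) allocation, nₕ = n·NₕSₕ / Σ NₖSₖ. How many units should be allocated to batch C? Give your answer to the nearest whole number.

A: NₕSₕ = 6630·40 = 265200
B: NₕSₕ = 6279·49 = 307671
C: NₕSₕ = 6471·37 = 239427
D: NₕSₕ = 1090·27 = 29430
Σ NₕSₕ = 841728.
n_C = 120·239427/841728 = 34.134... → 34.

34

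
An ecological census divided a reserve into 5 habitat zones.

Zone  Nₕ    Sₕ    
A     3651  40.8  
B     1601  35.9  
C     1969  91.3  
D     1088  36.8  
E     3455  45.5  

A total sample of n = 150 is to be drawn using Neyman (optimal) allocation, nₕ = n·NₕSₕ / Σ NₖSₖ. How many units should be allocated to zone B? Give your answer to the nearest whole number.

15

Σ NₕSₕ = 3651·40.8 + 1601·35.9 + 1969·91.3 + 1088·36.8 + 3455·45.5 = 583447.3.
Share for B: 57475.9/583447.3 = 0.09851.
n_B = 150 × 0.09851 = 14.777... → 15.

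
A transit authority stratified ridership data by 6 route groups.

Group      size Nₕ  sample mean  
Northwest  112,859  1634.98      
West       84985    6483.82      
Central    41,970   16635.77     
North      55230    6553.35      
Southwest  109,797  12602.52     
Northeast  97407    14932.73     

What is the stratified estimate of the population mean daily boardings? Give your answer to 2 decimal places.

9226.45

N = 502248; weights Wₕ = Nₕ/N = (0.2247, 0.1692, 0.0836, 0.1100, 0.2186, 0.1939).
x̄_st = Σ Wₕ·x̄ₕ = 0.2247·1634.98 + 0.1692·6483.82 + 0.0836·16635.77 + 0.1100·6553.35 + 0.2186·12602.52 + 0.1939·14932.73 ≈ 9226.4494...
→ 9226.45.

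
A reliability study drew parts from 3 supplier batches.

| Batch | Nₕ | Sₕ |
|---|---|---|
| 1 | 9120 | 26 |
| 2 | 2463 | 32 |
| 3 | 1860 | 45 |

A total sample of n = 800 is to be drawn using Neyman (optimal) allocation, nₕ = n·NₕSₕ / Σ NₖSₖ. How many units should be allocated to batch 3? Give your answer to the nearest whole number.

168

Σ NₕSₕ = 9120·26 + 2463·32 + 1860·45 = 399636.
Share for 3: 83700/399636 = 0.20944.
n_3 = 800 × 0.20944 = 167.552... → 168.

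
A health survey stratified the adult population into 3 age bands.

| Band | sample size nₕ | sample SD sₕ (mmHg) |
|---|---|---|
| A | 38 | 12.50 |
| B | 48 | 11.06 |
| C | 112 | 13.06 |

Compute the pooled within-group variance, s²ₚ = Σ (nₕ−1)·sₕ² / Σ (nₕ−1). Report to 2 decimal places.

156.22

A: (38−1)·12.50² = 37·156.25 = 5781.25
B: (48−1)·11.06² = 47·122.3236 = 5749.2092
C: (112−1)·13.06² = 111·170.5636 = 18932.5596
Numerator = 30463.0188; denominator = Σ(nₕ−1) = 195.
s²ₚ = 30463.0188/195 = 156.2206... → 156.22.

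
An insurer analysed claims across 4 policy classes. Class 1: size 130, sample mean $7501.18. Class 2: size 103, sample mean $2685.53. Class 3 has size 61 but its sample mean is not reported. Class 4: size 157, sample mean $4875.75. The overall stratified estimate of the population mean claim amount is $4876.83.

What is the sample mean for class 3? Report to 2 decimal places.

Σ Nₕx̄ₕ = N·μ, so 61·x̄_3 = 451·4876.83 − (130·7501.18 + 103·2685.53 + 157·4875.75).
= 2199450.33 − 2017255.74 = 182194.59.
x̄_3 = 182194.59 / 61 = 2986.7966... → 2986.80.

2986.80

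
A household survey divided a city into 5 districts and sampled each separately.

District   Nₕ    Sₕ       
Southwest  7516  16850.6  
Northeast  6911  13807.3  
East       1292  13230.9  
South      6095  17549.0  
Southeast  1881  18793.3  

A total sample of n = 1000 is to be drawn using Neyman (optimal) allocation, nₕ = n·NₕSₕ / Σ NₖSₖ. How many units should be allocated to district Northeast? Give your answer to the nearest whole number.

Southwest: NₕSₕ = 7516·16850.6 = 126649109.6
Northeast: NₕSₕ = 6911·13807.3 = 95422250.3
East: NₕSₕ = 1292·13230.9 = 17094322.8
South: NₕSₕ = 6095·17549.0 = 106961155
Southeast: NₕSₕ = 1881·18793.3 = 35350197.3
Σ NₕSₕ = 381477035.
n_Northeast = 1000·95422250.3/381477035 = 250.139... → 250.

250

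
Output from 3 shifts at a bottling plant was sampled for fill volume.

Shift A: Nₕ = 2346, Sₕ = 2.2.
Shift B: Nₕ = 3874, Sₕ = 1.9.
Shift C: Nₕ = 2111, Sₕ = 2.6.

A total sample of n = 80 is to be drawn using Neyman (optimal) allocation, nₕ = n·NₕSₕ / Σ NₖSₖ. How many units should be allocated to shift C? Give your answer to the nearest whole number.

24

A: NₕSₕ = 2346·2.2 = 5161.2
B: NₕSₕ = 3874·1.9 = 7360.6
C: NₕSₕ = 2111·2.6 = 5488.6
Σ NₕSₕ = 18010.4.
n_C = 80·5488.6/18010.4 = 24.380... → 24.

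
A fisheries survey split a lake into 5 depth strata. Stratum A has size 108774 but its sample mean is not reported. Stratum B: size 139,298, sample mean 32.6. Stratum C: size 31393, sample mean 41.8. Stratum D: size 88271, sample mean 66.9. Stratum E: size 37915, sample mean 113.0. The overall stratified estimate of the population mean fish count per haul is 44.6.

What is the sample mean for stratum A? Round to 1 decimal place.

18.8

N = 108774 + 139298 + 31393 + 88271 + 37915 = 405651.
Overall total = μ·N = 44.6·405651 = 18092034.6.
Subtract the known strata: 139298·32.6 + 31393·41.8 + 88271·66.9 + 37915·113.0 = 16043067.1.
Remaining total for stratum A: 18092034.6 − 16043067.1 = 2048967.5.
Divide by its size: 2048967.5 / 108774 = 18.837... → 18.8.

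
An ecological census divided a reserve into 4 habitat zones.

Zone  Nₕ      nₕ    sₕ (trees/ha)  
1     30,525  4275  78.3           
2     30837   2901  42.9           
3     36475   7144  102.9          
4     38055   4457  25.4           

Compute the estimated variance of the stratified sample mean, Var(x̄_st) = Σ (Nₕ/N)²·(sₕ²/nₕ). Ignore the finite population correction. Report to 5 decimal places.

N = 135892; Wₕ = Nₕ/N.
zone 1: (30525/135892)²·78.3²/4275 = 0.07236207
zone 2: (30837/135892)²·42.9²/2901 = 0.03266806
zone 3: (36475/135892)²·102.9²/7144 = 0.10678054
zone 4: (38055/135892)²·25.4²/4457 = 0.01135169
Sum = 0.22316236 → 0.22316.

0.22316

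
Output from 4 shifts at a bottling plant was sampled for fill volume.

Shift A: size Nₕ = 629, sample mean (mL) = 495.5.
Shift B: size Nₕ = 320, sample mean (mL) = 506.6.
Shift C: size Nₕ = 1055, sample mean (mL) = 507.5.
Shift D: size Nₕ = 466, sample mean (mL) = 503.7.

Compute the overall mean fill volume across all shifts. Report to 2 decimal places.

503.61

x̄_st = (Σ Nₕx̄ₕ) / (Σ Nₕ) = (629·495.5 + 320·506.6 + 1055·507.5 + 466·503.7) / 2470
= 1243918.2 / 2470 = 503.6106... → 503.61.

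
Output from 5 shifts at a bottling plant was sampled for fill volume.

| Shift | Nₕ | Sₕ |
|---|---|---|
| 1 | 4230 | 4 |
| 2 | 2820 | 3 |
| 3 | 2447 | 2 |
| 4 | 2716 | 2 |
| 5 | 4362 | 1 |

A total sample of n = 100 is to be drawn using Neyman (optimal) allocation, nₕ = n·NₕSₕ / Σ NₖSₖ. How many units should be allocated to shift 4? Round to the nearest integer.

1: NₕSₕ = 4230·4 = 16920
2: NₕSₕ = 2820·3 = 8460
3: NₕSₕ = 2447·2 = 4894
4: NₕSₕ = 2716·2 = 5432
5: NₕSₕ = 4362·1 = 4362
Σ NₕSₕ = 40068.
n_4 = 100·5432/40068 = 13.557... → 14.

14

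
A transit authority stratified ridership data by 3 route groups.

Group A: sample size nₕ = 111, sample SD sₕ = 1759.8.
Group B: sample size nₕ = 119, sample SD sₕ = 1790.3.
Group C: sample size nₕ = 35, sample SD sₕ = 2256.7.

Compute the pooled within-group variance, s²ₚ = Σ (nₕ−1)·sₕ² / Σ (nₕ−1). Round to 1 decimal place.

Degrees of freedom: 110 + 118 + 34 = 262.
Σ(nₕ−1)sₕ² = 110·3096896.04 + 118·3205174.09 + 34·5092694.89 = 892020733.28.
s²ₚ = 892020733.28 / 262 = 3404659.287... → 3404659.3.

3404659.3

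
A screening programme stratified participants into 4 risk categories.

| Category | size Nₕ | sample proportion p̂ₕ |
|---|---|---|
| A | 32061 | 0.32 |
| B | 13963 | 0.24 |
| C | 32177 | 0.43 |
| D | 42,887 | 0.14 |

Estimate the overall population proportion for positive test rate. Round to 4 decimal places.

0.2763

N = 32061 + 13963 + 32177 + 42887 = 121088.
Overall proportion = Σ (Nₕ/N)·p̂ₕ.
Σ Nₕp̂ₕ = 10259.52 + 3351.12 + 13836.11 + 6004.18 = 33450.93.
33450.93 / 121088 = 0.276253... → 0.2763.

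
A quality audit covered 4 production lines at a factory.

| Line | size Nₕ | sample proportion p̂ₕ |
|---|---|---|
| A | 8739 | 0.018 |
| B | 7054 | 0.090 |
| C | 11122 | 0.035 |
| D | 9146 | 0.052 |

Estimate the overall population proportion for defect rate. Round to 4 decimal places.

N = 8739 + 7054 + 11122 + 9146 = 36061.
Overall proportion = Σ (Nₕ/N)·p̂ₕ.
Σ Nₕp̂ₕ = 157.302 + 634.86 + 389.27 + 475.592 = 1657.024.
1657.024 / 36061 = 0.045951... → 0.0460.

0.0460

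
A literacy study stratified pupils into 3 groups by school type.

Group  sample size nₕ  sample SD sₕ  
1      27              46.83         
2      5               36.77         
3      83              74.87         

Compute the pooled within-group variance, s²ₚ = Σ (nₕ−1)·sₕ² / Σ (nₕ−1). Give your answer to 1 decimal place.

1: (27−1)·46.83² = 26·2193.0489 = 57019.2714
2: (5−1)·36.77² = 4·1352.0329 = 5408.1316
3: (83−1)·74.87² = 82·5605.5169 = 459652.3858
Numerator = 522079.7888; denominator = Σ(nₕ−1) = 112.
s²ₚ = 522079.7888/112 = 4661.427... → 4661.4.

4661.4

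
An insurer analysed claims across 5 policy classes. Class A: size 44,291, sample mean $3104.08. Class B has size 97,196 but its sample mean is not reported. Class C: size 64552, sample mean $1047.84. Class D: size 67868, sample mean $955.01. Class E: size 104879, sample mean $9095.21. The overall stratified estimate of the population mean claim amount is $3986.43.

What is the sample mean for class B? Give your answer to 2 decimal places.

2944.25

N = 44291 + 97196 + 64552 + 67868 + 104879 = 378786.
Overall total = μ·N = 3986.43·378786 = 1510003873.98.
Subtract the known strata: 44291·3104.08 + 64552·1047.84 + 67868·955.01 + 104879·9095.21 = 1223834123.23.
Remaining total for class B: 1510003873.98 − 1223834123.23 = 286169750.75.
Divide by its size: 286169750.75 / 97196 = 2944.2544... → 2944.25.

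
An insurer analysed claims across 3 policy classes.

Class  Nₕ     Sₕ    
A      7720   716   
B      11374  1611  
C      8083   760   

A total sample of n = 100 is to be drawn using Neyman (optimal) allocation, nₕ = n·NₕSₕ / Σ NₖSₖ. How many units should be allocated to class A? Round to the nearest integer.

18

A: NₕSₕ = 7720·716 = 5527520
B: NₕSₕ = 11374·1611 = 18323514
C: NₕSₕ = 8083·760 = 6143080
Σ NₕSₕ = 29994114.
n_A = 100·5527520/29994114 = 18.429... → 18.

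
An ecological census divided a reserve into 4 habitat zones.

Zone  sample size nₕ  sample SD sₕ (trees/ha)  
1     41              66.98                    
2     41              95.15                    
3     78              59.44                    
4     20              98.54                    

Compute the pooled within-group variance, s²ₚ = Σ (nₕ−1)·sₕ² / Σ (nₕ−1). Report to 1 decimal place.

5671.2

1: (41−1)·66.98² = 40·4486.3204 = 179452.816
2: (41−1)·95.15² = 40·9053.5225 = 362140.9
3: (78−1)·59.44² = 77·3533.1136 = 272049.7472
4: (20−1)·98.54² = 19·9710.1316 = 184492.5004
Numerator = 998135.9636; denominator = Σ(nₕ−1) = 176.
s²ₚ = 998135.9636/176 = 5671.227... → 5671.2.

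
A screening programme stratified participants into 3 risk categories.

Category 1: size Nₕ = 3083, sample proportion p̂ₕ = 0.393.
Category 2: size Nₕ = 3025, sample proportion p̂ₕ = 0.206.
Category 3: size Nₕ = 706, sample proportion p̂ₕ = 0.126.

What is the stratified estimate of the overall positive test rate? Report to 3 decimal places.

0.282

N = 3083 + 3025 + 706 = 6814.
Overall proportion = Σ (Nₕ/N)·p̂ₕ.
Σ Nₕp̂ₕ = 1211.619 + 623.15 + 88.956 = 1923.725.
1923.725 / 6814 = 0.28232... → 0.282.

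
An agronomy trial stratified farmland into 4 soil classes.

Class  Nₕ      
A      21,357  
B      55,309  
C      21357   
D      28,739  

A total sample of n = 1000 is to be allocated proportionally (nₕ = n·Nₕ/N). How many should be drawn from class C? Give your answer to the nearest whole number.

Share of class C = 21357/126762 = 0.16848.
Allocate 1000 × 0.16848 = 168.481... → 168.

168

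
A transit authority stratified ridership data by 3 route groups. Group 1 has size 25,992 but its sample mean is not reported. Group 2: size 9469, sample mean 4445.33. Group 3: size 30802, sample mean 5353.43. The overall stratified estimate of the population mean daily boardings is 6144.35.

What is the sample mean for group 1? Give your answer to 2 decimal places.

7700.60

Σ Nₕx̄ₕ = N·μ, so 25992·x̄_1 = 66263·6144.35 − (9469·4445.33 + 30802·5353.43).
= 407143064.05 − 206989180.63 = 200153883.42.
x̄_1 = 200153883.42 / 25992 = 7700.5957... → 7700.60.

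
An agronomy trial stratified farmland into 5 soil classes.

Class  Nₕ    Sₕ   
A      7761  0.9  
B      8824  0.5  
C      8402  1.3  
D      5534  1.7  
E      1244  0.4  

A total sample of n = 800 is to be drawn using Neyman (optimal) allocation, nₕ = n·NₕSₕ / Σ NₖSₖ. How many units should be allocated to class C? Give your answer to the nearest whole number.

271

A: NₕSₕ = 7761·0.9 = 6984.9
B: NₕSₕ = 8824·0.5 = 4412
C: NₕSₕ = 8402·1.3 = 10922.6
D: NₕSₕ = 5534·1.7 = 9407.8
E: NₕSₕ = 1244·0.4 = 497.6
Σ NₕSₕ = 32224.9.
n_C = 800·10922.6/32224.9 = 271.159... → 271.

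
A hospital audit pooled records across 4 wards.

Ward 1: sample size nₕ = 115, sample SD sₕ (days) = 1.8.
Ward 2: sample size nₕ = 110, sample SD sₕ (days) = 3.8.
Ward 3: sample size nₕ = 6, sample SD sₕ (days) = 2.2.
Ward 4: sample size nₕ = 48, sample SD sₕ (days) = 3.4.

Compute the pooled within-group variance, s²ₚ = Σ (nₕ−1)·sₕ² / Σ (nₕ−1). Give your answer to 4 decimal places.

1: (115−1)·1.8² = 114·3.24 = 369.36
2: (110−1)·3.8² = 109·14.44 = 1573.96
3: (6−1)·2.2² = 5·4.84 = 24.2
4: (48−1)·3.4² = 47·11.56 = 543.32
Numerator = 2510.84; denominator = Σ(nₕ−1) = 275.
s²ₚ = 2510.84/275 = 9.130327... → 9.1303.

9.1303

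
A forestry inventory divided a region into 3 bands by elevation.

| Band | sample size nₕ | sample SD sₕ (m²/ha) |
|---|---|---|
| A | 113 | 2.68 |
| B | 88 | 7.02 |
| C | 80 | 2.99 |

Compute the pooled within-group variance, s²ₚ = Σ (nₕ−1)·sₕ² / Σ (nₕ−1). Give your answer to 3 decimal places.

20.856

Degrees of freedom: 112 + 87 + 79 = 278.
Σ(nₕ−1)sₕ² = 112·7.1824 + 87·49.2804 + 79·8.9401 = 5798.0915.
s²ₚ = 5798.0915 / 278 = 20.85644... → 20.856.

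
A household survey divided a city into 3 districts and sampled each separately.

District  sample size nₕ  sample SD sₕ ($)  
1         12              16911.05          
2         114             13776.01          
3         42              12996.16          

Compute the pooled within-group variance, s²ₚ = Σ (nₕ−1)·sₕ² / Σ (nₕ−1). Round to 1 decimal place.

191004193.5

1: (12−1)·16911.05² = 11·285983612.1025 = 3145819733.1275
2: (114−1)·13776.01² = 113·189778451.5201 = 21444965021.7713
3: (42−1)·12996.16² = 41·168900174.7456 = 6924907164.5696
Numerator = 31515691919.4684; denominator = Σ(nₕ−1) = 165.
s²ₚ = 31515691919.4684/165 = 191004193.451... → 191004193.5.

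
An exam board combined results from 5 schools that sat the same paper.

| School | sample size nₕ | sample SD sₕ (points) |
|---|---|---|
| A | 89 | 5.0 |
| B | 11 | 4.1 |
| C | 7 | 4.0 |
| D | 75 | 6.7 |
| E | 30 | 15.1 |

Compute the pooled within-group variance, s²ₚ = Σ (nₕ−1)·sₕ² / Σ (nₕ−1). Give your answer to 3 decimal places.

59.895

A: (89−1)·5.0² = 88·25 = 2200
B: (11−1)·4.1² = 10·16.81 = 168.1
C: (7−1)·4.0² = 6·16 = 96
D: (75−1)·6.7² = 74·44.89 = 3321.86
E: (30−1)·15.1² = 29·228.01 = 6612.29
Numerator = 12398.25; denominator = Σ(nₕ−1) = 207.
s²ₚ = 12398.25/207 = 59.89493... → 59.895.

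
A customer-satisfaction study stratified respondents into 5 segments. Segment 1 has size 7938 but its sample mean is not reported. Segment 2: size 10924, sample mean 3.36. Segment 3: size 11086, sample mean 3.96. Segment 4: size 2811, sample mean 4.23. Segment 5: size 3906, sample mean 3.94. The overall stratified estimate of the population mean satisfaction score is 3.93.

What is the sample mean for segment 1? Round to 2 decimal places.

4.56

N = 7938 + 10924 + 11086 + 2811 + 3906 = 36665.
Overall total = μ·N = 3.93·36665 = 144093.45.
Subtract the known strata: 10924·3.36 + 11086·3.96 + 2811·4.23 + 3906·3.94 = 107885.37.
Remaining total for segment 1: 144093.45 − 107885.37 = 36208.08.
Divide by its size: 36208.08 / 7938 = 4.5614... → 4.56.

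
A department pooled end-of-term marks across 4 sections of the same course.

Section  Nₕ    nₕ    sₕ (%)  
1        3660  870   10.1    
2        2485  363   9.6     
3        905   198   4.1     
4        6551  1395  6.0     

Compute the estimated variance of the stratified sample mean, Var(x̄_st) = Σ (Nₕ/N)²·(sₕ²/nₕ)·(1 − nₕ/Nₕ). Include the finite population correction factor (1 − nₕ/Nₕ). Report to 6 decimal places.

N = 13601; Wₕ = Nₕ/N.
section 1: (3660/13601)²·10.1²/870·(1 − 870/3660) = 0.006472426
section 2: (2485/13601)²·9.6²/363·(1 − 363/2485) = 0.007237123
section 3: (905/13601)²·4.1²/198·(1 − 198/905) = 0.000293649
section 4: (6551/13601)²·6.0²/1395·(1 − 1395/6551) = 0.004712020
Sum = 0.018715218 → 0.018715.

0.018715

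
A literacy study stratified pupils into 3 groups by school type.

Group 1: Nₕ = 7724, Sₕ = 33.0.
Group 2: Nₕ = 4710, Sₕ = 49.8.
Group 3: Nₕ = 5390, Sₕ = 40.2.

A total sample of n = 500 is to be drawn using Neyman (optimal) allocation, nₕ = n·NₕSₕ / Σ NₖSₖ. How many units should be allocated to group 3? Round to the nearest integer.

Σ NₕSₕ = 7724·33.0 + 4710·49.8 + 5390·40.2 = 706128.
Share for 3: 216678/706128 = 0.30685.
n_3 = 500 × 0.30685 = 153.427... → 153.

153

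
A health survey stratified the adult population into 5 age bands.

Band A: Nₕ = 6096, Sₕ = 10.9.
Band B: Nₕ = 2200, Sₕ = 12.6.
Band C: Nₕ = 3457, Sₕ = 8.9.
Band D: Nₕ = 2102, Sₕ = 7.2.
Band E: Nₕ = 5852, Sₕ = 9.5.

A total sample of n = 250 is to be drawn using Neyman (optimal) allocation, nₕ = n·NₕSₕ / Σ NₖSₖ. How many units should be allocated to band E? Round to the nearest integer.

Σ NₕSₕ = 6096·10.9 + 2200·12.6 + 3457·8.9 + 2102·7.2 + 5852·9.5 = 195662.1.
Share for E: 55594/195662.1 = 0.28413.
n_E = 250 × 0.28413 = 71.033... → 71.

71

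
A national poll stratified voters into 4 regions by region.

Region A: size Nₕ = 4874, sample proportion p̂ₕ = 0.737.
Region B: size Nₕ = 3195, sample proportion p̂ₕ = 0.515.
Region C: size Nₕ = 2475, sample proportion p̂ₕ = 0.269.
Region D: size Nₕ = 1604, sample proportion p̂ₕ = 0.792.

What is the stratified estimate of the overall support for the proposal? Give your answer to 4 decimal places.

N = 4874 + 3195 + 2475 + 1604 = 12148.
Overall proportion = Σ (Nₕ/N)·p̂ₕ.
Σ Nₕp̂ₕ = 3592.138 + 1645.425 + 665.775 + 1270.368 = 7173.706.
7173.706 / 12148 = 0.590526... → 0.5905.

0.5905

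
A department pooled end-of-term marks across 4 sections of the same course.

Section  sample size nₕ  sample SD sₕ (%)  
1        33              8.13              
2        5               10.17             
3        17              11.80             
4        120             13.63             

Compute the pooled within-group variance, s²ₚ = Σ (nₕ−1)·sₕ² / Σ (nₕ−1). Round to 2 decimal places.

Degrees of freedom: 32 + 4 + 16 + 119 = 171.
Σ(nₕ−1)sₕ² = 32·66.0969 + 4·103.4289 + 16·139.24 + 119·185.7769 = 26864.1075.
s²ₚ = 26864.1075 / 171 = 157.1000... → 157.10.

157.10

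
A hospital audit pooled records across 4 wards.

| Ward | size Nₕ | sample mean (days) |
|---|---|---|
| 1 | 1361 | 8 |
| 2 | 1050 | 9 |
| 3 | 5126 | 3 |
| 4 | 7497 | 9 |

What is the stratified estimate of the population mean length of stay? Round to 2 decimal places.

N = 1361 + 1050 + 5126 + 7497 = 15034.
Overall mean = Σ (Nₕ/N)·x̄ₕ — weight by population share, not a simple average.
Σ Nₕx̄ₕ = 1361·8 + 1050·9 + 5126·3 + 7497·9 = 10888 + 9450 + 15378 + 67473 = 103189.
Divide by N: 103189 / 15034 = 6.8637... → 6.86.

6.86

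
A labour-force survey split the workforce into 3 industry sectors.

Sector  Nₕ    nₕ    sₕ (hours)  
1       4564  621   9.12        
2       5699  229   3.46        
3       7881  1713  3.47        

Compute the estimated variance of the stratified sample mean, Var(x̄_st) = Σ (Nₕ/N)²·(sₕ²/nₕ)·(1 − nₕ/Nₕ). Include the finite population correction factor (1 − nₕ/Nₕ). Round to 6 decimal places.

0.013310

N = 18144; Wₕ = Nₕ/N.
sector 1: (4564/18144)²·9.12²/621·(1 − 621/4564) = 0.007321573
sector 2: (5699/18144)²·3.46²/229·(1 − 229/5699) = 0.004950358
sector 3: (7881/18144)²·3.47²/1713·(1 − 1713/7881) = 0.001037914
Sum = 0.013309845 → 0.013310.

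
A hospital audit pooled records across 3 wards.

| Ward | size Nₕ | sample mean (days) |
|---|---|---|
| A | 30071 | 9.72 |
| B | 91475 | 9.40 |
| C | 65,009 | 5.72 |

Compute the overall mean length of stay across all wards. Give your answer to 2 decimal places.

8.17

N = 30071 + 91475 + 65009 = 186555.
The stratified mean weights each stratum mean by its population share Nₕ/N.
Σ Nₕx̄ₕ = 30071·9.72 + 91475·9.40 + 65009·5.72 = 292290.12 + 859865 + 371851.48 = 1524006.6.
Divide by N: 1524006.6 / 186555 = 8.1692... → 8.17.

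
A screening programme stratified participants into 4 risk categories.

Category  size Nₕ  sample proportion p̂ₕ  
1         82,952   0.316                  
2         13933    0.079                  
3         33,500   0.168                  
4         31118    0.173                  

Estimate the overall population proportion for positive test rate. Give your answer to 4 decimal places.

0.2373

N = 82952 + 13933 + 33500 + 31118 = 161503.
Overall proportion = Σ (Nₕ/N)·p̂ₕ.
Σ Nₕp̂ₕ = 26212.832 + 1100.707 + 5628 + 5383.414 = 38324.953.
38324.953 / 161503 = 0.237302... → 0.2373.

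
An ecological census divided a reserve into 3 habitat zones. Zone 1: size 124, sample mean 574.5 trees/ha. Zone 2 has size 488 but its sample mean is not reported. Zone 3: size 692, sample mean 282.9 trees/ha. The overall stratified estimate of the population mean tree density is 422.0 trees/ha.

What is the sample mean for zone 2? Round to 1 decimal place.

Σ Nₕx̄ₕ = N·μ, so 488·x̄_2 = 1304·422.0 − (124·574.5 + 692·282.9).
= 550288 − 267004.8 = 283283.2.
x̄_2 = 283283.2 / 488 = 580.498... → 580.5.

580.5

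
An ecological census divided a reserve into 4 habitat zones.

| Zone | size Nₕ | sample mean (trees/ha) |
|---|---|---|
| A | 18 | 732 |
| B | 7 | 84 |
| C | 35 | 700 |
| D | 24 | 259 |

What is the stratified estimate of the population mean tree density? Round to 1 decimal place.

x̄_st = (Σ Nₕx̄ₕ) / (Σ Nₕ) = (18·732 + 7·84 + 35·700 + 24·259) / 84
= 44480 / 84 = 529.524... → 529.5.

529.5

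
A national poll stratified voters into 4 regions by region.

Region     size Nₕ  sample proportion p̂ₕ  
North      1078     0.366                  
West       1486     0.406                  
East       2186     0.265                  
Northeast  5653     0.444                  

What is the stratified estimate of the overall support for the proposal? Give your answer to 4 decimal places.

0.3929

N = 1078 + 1486 + 2186 + 5653 = 10403.
Overall proportion = Σ (Nₕ/N)·p̂ₕ.
Σ Nₕp̂ₕ = 394.548 + 603.316 + 579.29 + 2509.932 = 4087.086.
4087.086 / 10403 = 0.392876... → 0.3929.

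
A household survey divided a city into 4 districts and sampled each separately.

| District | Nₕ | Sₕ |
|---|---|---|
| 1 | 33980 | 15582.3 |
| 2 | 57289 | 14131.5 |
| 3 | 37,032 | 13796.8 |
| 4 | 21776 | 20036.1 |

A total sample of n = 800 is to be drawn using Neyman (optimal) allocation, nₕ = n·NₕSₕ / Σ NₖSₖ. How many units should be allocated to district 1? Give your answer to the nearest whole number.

185

1: NₕSₕ = 33980·15582.3 = 529486554
2: NₕSₕ = 57289·14131.5 = 809579503.5
3: NₕSₕ = 37032·13796.8 = 510923097.6
4: NₕSₕ = 21776·20036.1 = 436306113.6
Σ NₕSₕ = 2286295268.7.
n_1 = 800·529486554/2286295268.7 = 185.273... → 185.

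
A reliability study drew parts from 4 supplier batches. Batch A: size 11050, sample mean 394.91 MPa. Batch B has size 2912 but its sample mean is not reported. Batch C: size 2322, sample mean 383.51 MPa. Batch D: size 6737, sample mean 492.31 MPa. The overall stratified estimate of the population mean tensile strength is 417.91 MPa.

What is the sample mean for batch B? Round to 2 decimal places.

Σ Nₕx̄ₕ = N·μ, so 2912·x̄_B = 23021·417.91 − (11050·394.91 + 2322·383.51 + 6737·492.31).
= 9620706.11 − 8570958.19 = 1049747.92.
x̄_B = 1049747.92 / 2912 = 360.4904... → 360.49.

360.49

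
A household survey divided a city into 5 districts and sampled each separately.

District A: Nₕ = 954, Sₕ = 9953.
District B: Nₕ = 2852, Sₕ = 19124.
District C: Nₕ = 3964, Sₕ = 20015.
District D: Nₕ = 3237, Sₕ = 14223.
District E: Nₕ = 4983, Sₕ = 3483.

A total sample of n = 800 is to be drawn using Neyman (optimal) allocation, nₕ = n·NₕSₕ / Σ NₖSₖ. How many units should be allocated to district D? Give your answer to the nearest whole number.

Σ NₕSₕ = 954·9953 + 2852·19124 + 3964·20015 + 3237·14223 + 4983·3483 = 206771910.
Share for D: 46039851/206771910 = 0.22266.
n_D = 800 × 0.22266 = 178.128... → 178.

178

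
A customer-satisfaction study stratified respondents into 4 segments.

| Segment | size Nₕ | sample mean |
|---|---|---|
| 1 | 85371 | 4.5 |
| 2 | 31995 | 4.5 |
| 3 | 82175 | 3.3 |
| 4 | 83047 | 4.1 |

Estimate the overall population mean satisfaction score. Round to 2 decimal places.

N = 282588; weights Wₕ = Nₕ/N = (0.3021, 0.1132, 0.2908, 0.2939).
x̄_st = Σ Wₕ·x̄ₕ = 0.3021·4.5 + 0.1132·4.5 + 0.2908·3.3 + 0.2939·4.1 ≈ 4.0335...
→ 4.03.

4.03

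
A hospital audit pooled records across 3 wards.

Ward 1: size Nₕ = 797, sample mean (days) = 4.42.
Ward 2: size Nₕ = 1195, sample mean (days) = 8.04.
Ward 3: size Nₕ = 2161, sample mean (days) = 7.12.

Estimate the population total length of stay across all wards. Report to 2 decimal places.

28516.86

1: 797·4.42 = 3522.74
2: 1195·8.04 = 9607.8
3: 2161·7.12 = 15386.32
τ̂ = Σ Nₕx̄ₕ = 28516.86.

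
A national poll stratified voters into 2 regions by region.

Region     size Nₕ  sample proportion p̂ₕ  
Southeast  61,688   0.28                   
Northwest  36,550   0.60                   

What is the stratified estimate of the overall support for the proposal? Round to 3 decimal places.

0.399

Wₕ = Nₕ/N with N = 98238: 0.6279, 0.3721.
p̂_st = 0.6279·0.28 + 0.3721·0.60 ≈ 0.39906... → 0.399.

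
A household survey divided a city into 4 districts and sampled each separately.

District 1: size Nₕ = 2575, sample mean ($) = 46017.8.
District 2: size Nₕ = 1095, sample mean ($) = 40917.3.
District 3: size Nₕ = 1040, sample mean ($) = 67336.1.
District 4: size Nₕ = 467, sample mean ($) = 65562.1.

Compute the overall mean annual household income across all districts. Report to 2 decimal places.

x̄_st = (Σ Nₕx̄ₕ) / (Σ Nₕ) = (2575·46017.8 + 1095·40917.3 + 1040·67336.1 + 467·65562.1) / 5177
= 263947323.2 / 5177 = 50984.6095... → 50984.61.

50984.61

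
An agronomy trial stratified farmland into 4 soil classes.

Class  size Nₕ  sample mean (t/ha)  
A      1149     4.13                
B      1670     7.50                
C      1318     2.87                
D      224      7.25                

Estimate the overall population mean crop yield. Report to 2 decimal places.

5.20

N = 4361; weights Wₕ = Nₕ/N = (0.2635, 0.3829, 0.3022, 0.0514).
x̄_st = Σ Wₕ·x̄ₕ = 0.2635·4.13 + 0.3829·7.50 + 0.3022·2.87 + 0.0514·7.25 ≈ 5.2000...
→ 5.20.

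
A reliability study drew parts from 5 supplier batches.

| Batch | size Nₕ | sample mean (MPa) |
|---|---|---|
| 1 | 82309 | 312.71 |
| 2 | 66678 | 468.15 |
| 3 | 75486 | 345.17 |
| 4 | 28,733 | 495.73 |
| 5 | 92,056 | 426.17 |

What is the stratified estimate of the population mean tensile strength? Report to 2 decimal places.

x̄_st = (Σ Nₕx̄ₕ) / (Σ Nₕ) = (82309·312.71 + 66678·468.15 + 75486·345.17 + 28733·495.73 + 92056·426.17) / 345262
= 136484971.32 / 345262 = 395.3084... → 395.31.

395.31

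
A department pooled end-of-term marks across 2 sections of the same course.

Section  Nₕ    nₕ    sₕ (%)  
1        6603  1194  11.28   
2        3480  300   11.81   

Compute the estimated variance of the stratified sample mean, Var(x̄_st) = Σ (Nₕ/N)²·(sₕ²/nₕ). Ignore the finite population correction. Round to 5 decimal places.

0.10108

N = 10083; Wₕ = Nₕ/N.
section 1: (6603/10083)²·11.28²/1194 = 0.04570008
section 2: (3480/10083)²·11.81²/300 = 0.05538058
Sum = 0.10108066 → 0.10108.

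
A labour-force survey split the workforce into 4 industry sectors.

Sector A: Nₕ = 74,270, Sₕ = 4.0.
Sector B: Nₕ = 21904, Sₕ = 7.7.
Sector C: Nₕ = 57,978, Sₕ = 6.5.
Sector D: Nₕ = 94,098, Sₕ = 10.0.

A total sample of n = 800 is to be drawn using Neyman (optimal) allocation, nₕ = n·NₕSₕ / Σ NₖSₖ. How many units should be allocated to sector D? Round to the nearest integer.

A: NₕSₕ = 74270·4.0 = 297080
B: NₕSₕ = 21904·7.7 = 168660.8
C: NₕSₕ = 57978·6.5 = 376857
D: NₕSₕ = 94098·10.0 = 940980
Σ NₕSₕ = 1783577.8.
n_D = 800·940980/1783577.8 = 422.064... → 422.

422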